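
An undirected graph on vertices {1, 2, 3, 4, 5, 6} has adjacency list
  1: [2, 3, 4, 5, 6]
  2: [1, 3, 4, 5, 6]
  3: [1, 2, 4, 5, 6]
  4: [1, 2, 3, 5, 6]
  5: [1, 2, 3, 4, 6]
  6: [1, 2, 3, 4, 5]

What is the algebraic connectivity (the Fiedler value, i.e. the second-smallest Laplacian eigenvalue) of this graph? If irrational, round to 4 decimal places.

Each diagonal entry of L is the vertex degree and each off-diagonal entry is -1 where an edge is present, 0 otherwise; in the order [1, 2, 3, 4, 5, 6] the diagonal is [5, 5, 5, 5, 5, 5]. Computing the eigenvalues of L and sorting gives [0, 6, 6, 6, 6, 6]. The Fiedler value lambda_2 = 6 is strictly positive, so the graph is connected. The eigenvalues sum to 30, which equals trace(L) = 2|E|. By the matrix-tree theorem the graph has (1/6) * product of the nonzero eigenvalues = 1296 spanning trees.

6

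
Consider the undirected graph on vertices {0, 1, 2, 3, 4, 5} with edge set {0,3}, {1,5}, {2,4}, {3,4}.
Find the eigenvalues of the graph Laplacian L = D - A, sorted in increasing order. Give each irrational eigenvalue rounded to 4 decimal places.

With the vertex order [0, 1, 2, 3, 4, 5], the degrees are [1, 1, 1, 2, 2, 1], giving D = diag(1, 1, 1, 2, 2, 1) and L = D - A. L is symmetric positive semidefinite, so every eigenvalue is real and nonnegative. The 2 zero eigenvalues correspond to the 2 connected components. The largest eigenvalue, 3.4142, is at most the vertex count 6.

[0, 0, 0.5858, 2, 2, 3.4142]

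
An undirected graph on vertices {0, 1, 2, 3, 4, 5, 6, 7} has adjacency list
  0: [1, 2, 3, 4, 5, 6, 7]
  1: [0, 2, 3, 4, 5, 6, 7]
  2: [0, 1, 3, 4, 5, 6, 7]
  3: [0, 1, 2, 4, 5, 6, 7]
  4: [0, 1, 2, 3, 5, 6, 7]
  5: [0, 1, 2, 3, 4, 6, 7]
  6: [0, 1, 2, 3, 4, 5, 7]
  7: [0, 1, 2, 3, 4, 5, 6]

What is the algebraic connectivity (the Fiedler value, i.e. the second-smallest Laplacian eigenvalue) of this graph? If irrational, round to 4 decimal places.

With the vertex order [0, 1, 2, 3, 4, 5, 6, 7], the degrees are [7, 7, 7, 7, 7, 7, 7, 7], giving D = diag(7, 7, 7, 7, 7, 7, 7, 7) and L = D - A. Computing the eigenvalues of L and sorting gives [0, 8, 8, 8, 8, 8, 8, 8]. The Fiedler value lambda_2 = 8 is strictly positive, so the graph is connected. There is one zero in the spectrum, matching the 1 component.

8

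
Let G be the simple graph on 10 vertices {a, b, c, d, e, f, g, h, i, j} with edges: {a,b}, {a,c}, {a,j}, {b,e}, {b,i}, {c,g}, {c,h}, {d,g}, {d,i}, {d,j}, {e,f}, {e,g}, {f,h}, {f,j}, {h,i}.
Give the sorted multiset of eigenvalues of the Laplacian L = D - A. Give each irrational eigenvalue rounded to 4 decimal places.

[0, 2, 2, 2, 2, 2, 5, 5, 5, 5]

With the vertex order [a, b, c, d, e, f, g, h, i, j], the degrees are [3, 3, 3, 3, 3, 3, 3, 3, 3, 3], giving D = diag(3, 3, 3, 3, 3, 3, 3, 3, 3, 3) and L = D - A. L is symmetric positive semidefinite, so every eigenvalue is real and nonnegative. The single zero eigenvalue shows the graph is connected.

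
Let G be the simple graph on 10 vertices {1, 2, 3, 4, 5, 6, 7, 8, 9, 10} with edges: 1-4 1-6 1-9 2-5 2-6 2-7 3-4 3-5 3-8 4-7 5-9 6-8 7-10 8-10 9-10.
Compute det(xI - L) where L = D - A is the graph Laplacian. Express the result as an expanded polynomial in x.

With the vertex order [1, 2, 3, 4, 5, 6, 7, 8, 9, 10], the degrees are [3, 3, 3, 3, 3, 3, 3, 3, 3, 3], giving D = diag(3, 3, 3, 3, 3, 3, 3, 3, 3, 3) and L = D - A. The eigenvalues of L are [0, 2, 2, 2, 2, 2, 5, 5, 5, 5]; the characteristic polynomial is the product of (x - lambda_i), which multiplies out to x^10 - 30x^9 + 390x^8 - 2880x^7 + 13305x^6 - 39882x^5 + 77640x^4 - 94800x^3 + 66000x^2 - 20000x. The coefficient of x^9 equals -trace(L) = -30, matching the sum of degrees. The eigenvalues sum to 30, which equals trace(L) = 2|E|. The largest eigenvalue, 5, is at most the vertex count 10.

x^10 - 30x^9 + 390x^8 - 2880x^7 + 13305x^6 - 39882x^5 + 77640x^4 - 94800x^3 + 66000x^2 - 20000x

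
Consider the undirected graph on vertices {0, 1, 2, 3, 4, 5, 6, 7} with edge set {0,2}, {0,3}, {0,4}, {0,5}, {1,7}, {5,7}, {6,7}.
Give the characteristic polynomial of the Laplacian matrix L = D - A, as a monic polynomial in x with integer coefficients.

With the vertex order [0, 1, 2, 3, 4, 5, 6, 7], the degrees are [4, 1, 1, 1, 1, 2, 1, 3], giving D = diag(4, 1, 1, 1, 1, 2, 1, 3) and L = D - A. L has integer entries, so p(x) = det(xI - L) has integer coefficients. Expanding the determinant yields x^8 - 14x^7 + 74x^6 - 190x^5 + 259x^4 - 188x^3 + 66x^2 - 8x. The constant term is 0 because L is singular (the all-ones vector lies in its kernel). By the matrix-tree theorem the graph has (1/8) * product of the nonzero eigenvalues = 1 spanning tree.

x^8 - 14x^7 + 74x^6 - 190x^5 + 259x^4 - 188x^3 + 66x^2 - 8x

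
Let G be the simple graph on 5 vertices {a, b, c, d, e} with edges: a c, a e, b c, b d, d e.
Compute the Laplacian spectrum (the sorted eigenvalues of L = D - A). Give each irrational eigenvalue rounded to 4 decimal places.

Each diagonal entry of L is the vertex degree and each off-diagonal entry is -1 where an edge is present, 0 otherwise; in the order [a, b, c, d, e] the diagonal is [2, 2, 2, 2, 2]. The multiplicity of 0 as a Laplacian eigenvalue equals the number of connected components. The single zero eigenvalue shows the graph is connected. The eigenvalues sum to 10, which equals trace(L) = 2|E|.

[0, 1.3820, 1.3820, 3.6180, 3.6180]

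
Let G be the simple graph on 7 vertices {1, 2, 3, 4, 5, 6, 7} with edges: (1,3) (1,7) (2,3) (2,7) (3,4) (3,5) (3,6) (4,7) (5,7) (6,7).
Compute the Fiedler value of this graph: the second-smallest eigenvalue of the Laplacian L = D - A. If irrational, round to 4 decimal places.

2

Reading degrees in the order [1, 2, 3, 4, 5, 6, 7] gives [2, 2, 5, 2, 2, 2, 5]; set D = diag(2, 2, 5, 2, 2, 2, 5) and form L = D - A. The sorted Laplacian eigenvalues are [0, 2, 2, 2, 2, 5, 7]; the algebraic connectivity is the second entry, 2. There is one zero in the spectrum, matching the 1 component.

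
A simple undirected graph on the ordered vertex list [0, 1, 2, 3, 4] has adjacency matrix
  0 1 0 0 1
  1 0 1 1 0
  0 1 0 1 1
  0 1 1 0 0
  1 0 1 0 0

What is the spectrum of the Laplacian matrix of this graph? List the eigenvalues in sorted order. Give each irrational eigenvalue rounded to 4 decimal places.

[0, 1.3820, 2.3820, 3.6180, 4.6180]

Each diagonal entry of L is the vertex degree and each off-diagonal entry is -1 where an edge is present, 0 otherwise; in the order [0, 1, 2, 3, 4] the diagonal is [2, 3, 3, 2, 2]. L is symmetric positive semidefinite, so every eigenvalue is real and nonnegative. By the matrix-tree theorem the graph has (1/5) * product of the nonzero eigenvalues = 11 spanning trees. The largest eigenvalue, 4.6180, is at most the vertex count 5.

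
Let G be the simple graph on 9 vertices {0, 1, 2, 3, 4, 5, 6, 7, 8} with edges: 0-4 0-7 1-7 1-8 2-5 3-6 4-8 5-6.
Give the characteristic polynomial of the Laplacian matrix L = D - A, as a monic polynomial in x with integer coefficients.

With the vertex order [0, 1, 2, 3, 4, 5, 6, 7, 8], the degrees are [2, 2, 1, 1, 2, 2, 2, 2, 2], giving D = diag(2, 2, 1, 1, 2, 2, 2, 2, 2) and L = D - A. Computing det(xI - L) by cofactor expansion (or equivalently via sum-over-permutations) gives x^9 - 16x^8 + 105x^7 - 364x^6 + 715x^5 - 790x^4 + 450x^3 - 100x^2. The constant term is 0 because L is singular (the all-ones vector lies in its kernel). The largest eigenvalue, 3.6180, is at most the vertex count 9. There are 2 zeros in the spectrum, matching the 2 components.

x^9 - 16x^8 + 105x^7 - 364x^6 + 715x^5 - 790x^4 + 450x^3 - 100x^2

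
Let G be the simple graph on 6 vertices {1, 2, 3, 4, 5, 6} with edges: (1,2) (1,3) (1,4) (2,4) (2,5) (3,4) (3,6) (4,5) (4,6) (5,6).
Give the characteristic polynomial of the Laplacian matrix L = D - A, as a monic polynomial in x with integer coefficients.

x^6 - 20x^5 + 155x^4 - 580x^3 + 1045x^2 - 726x

With the vertex order [1, 2, 3, 4, 5, 6], the degrees are [3, 3, 3, 5, 3, 3], giving D = diag(3, 3, 3, 5, 3, 3) and L = D - A. L has integer entries, so p(x) = det(xI - L) has integer coefficients. Expanding the determinant yields x^6 - 20x^5 + 155x^4 - 580x^3 + 1045x^2 - 726x. The coefficient of x^5 equals -trace(L) = -20, matching the sum of degrees. By the matrix-tree theorem the graph has (1/6) * product of the nonzero eigenvalues = 121 spanning trees.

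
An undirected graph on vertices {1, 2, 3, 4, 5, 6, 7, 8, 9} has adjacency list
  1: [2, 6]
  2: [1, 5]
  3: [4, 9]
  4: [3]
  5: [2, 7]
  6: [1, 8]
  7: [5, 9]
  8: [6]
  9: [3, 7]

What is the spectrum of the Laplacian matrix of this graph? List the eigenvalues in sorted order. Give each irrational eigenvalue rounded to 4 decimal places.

[0, 0.1206, 0.4679, 1, 1.6527, 2.3473, 3, 3.5321, 3.8794]

Reading degrees in the order [1, 2, 3, 4, 5, 6, 7, 8, 9] gives [2, 2, 2, 1, 2, 2, 2, 1, 2]; set D = diag(2, 2, 2, 1, 2, 2, 2, 1, 2) and form L = D - A. Diagonalising L (or applying a numerical eigensolver to the 9x9 matrix) gives the spectrum above. The eigenvalues sum to 16, which equals trace(L) = 2|E|.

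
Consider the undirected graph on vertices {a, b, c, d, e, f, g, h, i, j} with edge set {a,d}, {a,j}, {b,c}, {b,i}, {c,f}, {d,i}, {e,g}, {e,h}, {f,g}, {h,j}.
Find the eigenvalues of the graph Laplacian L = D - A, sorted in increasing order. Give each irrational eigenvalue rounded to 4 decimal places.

[0, 0.3820, 0.3820, 1.3820, 1.3820, 2.6180, 2.6180, 3.6180, 3.6180, 4]

With the vertex order [a, b, c, d, e, f, g, h, i, j], the degrees are [2, 2, 2, 2, 2, 2, 2, 2, 2, 2], giving D = diag(2, 2, 2, 2, 2, 2, 2, 2, 2, 2) and L = D - A. Diagonalising L (or applying a numerical eigensolver to the 10x10 matrix) gives the spectrum above. There is one zero in the spectrum, matching the 1 component. The largest eigenvalue, 4, is at most the vertex count 10.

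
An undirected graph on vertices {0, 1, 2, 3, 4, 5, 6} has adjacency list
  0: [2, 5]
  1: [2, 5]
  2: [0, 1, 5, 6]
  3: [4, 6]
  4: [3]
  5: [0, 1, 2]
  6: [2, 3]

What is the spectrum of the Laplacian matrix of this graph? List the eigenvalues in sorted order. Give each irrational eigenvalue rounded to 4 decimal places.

[0, 0.2955, 1.4911, 2, 3.1169, 4, 5.0965]

Each diagonal entry of L is the vertex degree and each off-diagonal entry is -1 where an edge is present, 0 otherwise; in the order [0, 1, 2, 3, 4, 5, 6] the diagonal is [2, 2, 4, 2, 1, 3, 2]. The multiplicity of 0 as a Laplacian eigenvalue equals the number of connected components. The eigenvalues sum to 16, which equals trace(L) = 2|E|.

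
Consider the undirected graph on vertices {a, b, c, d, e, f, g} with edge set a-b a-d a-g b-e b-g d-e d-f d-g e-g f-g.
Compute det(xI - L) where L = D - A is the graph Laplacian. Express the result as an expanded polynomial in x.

With the vertex order [a, b, c, d, e, f, g], the degrees are [3, 3, 0, 4, 3, 2, 5], giving D = diag(3, 3, 0, 4, 3, 2, 5) and L = D - A. L has integer entries, so p(x) = det(xI - L) has integer coefficients. Expanding the determinant yields x^7 - 20x^6 + 154x^5 - 568x^4 + 999x^3 - 666x^2. The constant term is 0 because L is singular (the all-ones vector lies in its kernel). There are 2 zeros in the spectrum, matching the 2 components.

x^7 - 20x^6 + 154x^5 - 568x^4 + 999x^3 - 666x^2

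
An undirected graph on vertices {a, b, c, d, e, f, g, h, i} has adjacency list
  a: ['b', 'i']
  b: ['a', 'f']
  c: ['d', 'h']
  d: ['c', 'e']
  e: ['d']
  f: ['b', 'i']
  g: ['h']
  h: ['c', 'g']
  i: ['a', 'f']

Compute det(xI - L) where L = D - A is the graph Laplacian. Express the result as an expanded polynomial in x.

x^9 - 16x^8 + 105x^7 - 364x^6 + 713x^5 - 776x^4 + 420x^3 - 80x^2

Reading degrees in the order [a, b, c, d, e, f, g, h, i] gives [2, 2, 2, 2, 1, 2, 1, 2, 2]; set D = diag(2, 2, 2, 2, 1, 2, 1, 2, 2) and form L = D - A. L has integer entries, so p(x) = det(xI - L) has integer coefficients. Expanding the determinant yields x^9 - 16x^8 + 105x^7 - 364x^6 + 713x^5 - 776x^4 + 420x^3 - 80x^2. The constant term is 0 because L is singular (the all-ones vector lies in its kernel). The largest eigenvalue, 4, is at most the vertex count 9.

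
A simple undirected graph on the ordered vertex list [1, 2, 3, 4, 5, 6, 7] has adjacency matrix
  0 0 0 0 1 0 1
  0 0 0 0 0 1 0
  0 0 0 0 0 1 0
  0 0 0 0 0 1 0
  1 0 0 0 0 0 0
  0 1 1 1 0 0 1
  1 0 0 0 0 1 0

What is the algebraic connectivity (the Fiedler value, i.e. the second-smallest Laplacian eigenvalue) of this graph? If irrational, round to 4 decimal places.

Each diagonal entry of L is the vertex degree and each off-diagonal entry is -1 where an edge is present, 0 otherwise; in the order [1, 2, 3, 4, 5, 6, 7] the diagonal is [2, 1, 1, 1, 1, 4, 2]. The smallest Laplacian eigenvalue is always 0. The next one, lambda_2 = 0.2955, measures how hard the graph is to disconnect: larger values mean better connectivity. There is one zero in the spectrum, matching the 1 component. By the matrix-tree theorem the graph has (1/7) * product of the nonzero eigenvalues = 1 spanning tree.

0.2955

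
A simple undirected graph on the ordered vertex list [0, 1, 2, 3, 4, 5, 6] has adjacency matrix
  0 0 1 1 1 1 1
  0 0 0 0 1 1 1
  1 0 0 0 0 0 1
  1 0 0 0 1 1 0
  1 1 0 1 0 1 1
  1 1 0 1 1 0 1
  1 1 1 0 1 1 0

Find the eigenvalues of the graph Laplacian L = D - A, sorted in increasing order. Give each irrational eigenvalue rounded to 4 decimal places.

With the vertex order [0, 1, 2, 3, 4, 5, 6], the degrees are [5, 3, 2, 3, 5, 5, 5], giving D = diag(5, 3, 2, 3, 5, 5, 5) and L = D - A. The multiplicity of 0 as a Laplacian eigenvalue equals the number of connected components. The single zero eigenvalue shows the graph is connected.

[0, 1.8358, 2.6972, 4.7729, 6, 6.3028, 6.3914]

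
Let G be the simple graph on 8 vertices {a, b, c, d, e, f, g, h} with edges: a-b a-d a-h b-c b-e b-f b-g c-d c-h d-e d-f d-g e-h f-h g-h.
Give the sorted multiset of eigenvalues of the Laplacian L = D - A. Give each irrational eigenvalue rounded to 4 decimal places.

Reading degrees in the order [a, b, c, d, e, f, g, h] gives [3, 5, 3, 5, 3, 3, 3, 5]; set D = diag(3, 5, 3, 5, 3, 3, 3, 5) and form L = D - A. L is symmetric positive semidefinite, so every eigenvalue is real and nonnegative. The single zero eigenvalue shows the graph is connected. There is one zero in the spectrum, matching the 1 component. The eigenvalues sum to 30, which equals trace(L) = 2|E|.

[0, 3, 3, 3, 3, 5, 5, 8]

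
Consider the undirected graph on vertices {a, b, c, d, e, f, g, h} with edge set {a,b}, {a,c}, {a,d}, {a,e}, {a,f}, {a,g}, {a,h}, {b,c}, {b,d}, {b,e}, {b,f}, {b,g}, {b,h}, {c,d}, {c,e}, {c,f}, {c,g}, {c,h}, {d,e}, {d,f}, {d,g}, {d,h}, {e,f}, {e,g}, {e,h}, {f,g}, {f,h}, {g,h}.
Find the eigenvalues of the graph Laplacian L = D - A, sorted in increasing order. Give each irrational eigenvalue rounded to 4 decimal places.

Each diagonal entry of L is the vertex degree and each off-diagonal entry is -1 where an edge is present, 0 otherwise; in the order [a, b, c, d, e, f, g, h] the diagonal is [7, 7, 7, 7, 7, 7, 7, 7]. L is symmetric positive semidefinite, so every eigenvalue is real and nonnegative. There is one zero in the spectrum, matching the 1 component. The eigenvalues sum to 56, which equals trace(L) = 2|E|.

[0, 8, 8, 8, 8, 8, 8, 8]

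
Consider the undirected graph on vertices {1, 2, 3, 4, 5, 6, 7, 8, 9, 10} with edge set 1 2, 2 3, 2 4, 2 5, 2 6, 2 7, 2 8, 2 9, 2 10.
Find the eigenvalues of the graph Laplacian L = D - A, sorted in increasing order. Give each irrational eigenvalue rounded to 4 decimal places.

With the vertex order [1, 2, 3, 4, 5, 6, 7, 8, 9, 10], the degrees are [1, 9, 1, 1, 1, 1, 1, 1, 1, 1], giving D = diag(1, 9, 1, 1, 1, 1, 1, 1, 1, 1) and L = D - A. L is symmetric positive semidefinite, so every eigenvalue is real and nonnegative.

[0, 1, 1, 1, 1, 1, 1, 1, 1, 10]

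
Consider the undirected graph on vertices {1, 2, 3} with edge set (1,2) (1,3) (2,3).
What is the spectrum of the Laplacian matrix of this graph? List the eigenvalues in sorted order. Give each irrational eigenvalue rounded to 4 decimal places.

[0, 3, 3]

With the vertex order [1, 2, 3], the degrees are [2, 2, 2], giving D = diag(2, 2, 2) and L = D - A. Since every row of L sums to 0, the all-ones vector is in the kernel and 0 is an eigenvalue. The largest eigenvalue, 3, is at most the vertex count 3. By the matrix-tree theorem the graph has (1/3) * product of the nonzero eigenvalues = 3 spanning trees.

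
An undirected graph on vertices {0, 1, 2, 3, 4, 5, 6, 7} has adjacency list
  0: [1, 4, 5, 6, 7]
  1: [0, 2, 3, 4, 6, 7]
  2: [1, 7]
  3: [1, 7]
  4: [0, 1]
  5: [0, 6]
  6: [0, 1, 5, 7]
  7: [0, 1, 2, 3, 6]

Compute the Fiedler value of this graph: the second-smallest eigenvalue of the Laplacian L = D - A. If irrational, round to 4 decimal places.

1.3717

Reading degrees in the order [0, 1, 2, 3, 4, 5, 6, 7] gives [5, 6, 2, 2, 2, 2, 4, 5]; set D = diag(5, 6, 2, 2, 2, 2, 4, 5) and form L = D - A. Computing the eigenvalues of L and sorting gives [0, 1.3717, 1.8125, 2, 3.6587, 5.6228, 6.4190, 7.1153]. The Fiedler value lambda_2 = 1.3717 is strictly positive, so the graph is connected.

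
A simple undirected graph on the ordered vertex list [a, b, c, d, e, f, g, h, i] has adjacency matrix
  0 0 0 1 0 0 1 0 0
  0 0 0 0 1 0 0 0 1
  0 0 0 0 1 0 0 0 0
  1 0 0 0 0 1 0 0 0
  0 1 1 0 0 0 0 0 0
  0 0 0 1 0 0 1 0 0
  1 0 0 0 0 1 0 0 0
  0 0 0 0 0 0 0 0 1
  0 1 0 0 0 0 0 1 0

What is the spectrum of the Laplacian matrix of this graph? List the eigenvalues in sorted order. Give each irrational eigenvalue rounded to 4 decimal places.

[0, 0, 0.3820, 1.3820, 2, 2, 2.6180, 3.6180, 4]

Each diagonal entry of L is the vertex degree and each off-diagonal entry is -1 where an edge is present, 0 otherwise; in the order [a, b, c, d, e, f, g, h, i] the diagonal is [2, 2, 1, 2, 2, 2, 2, 1, 2]. Diagonalising L (or applying a numerical eigensolver to the 9x9 matrix) gives the spectrum above. The 2 zero eigenvalues correspond to the 2 connected components. There are 2 zeros in the spectrum, matching the 2 components. The eigenvalues sum to 16, which equals trace(L) = 2|E|.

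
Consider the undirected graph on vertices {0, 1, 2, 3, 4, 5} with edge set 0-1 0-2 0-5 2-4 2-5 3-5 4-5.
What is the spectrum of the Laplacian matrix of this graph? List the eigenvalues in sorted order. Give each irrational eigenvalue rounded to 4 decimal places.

[0, 0.6972, 1.1392, 2.7459, 4.3028, 5.1149]

With the vertex order [0, 1, 2, 3, 4, 5], the degrees are [3, 1, 3, 1, 2, 4], giving D = diag(3, 1, 3, 1, 2, 4) and L = D - A. Since every row of L sums to 0, the all-ones vector is in the kernel and 0 is an eigenvalue. The eigenvalues sum to 14, which equals trace(L) = 2|E|.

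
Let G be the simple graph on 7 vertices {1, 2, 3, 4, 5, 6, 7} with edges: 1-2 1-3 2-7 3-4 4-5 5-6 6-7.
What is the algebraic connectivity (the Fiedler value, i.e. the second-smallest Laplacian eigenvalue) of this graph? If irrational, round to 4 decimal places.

With the vertex order [1, 2, 3, 4, 5, 6, 7], the degrees are [2, 2, 2, 2, 2, 2, 2], giving D = diag(2, 2, 2, 2, 2, 2, 2) and L = D - A. The sorted Laplacian eigenvalues are [0, 0.7530, 0.7530, 2.4450, 2.4450, 3.8019, 3.8019]; the algebraic connectivity is the second entry, 0.7530. By the matrix-tree theorem the graph has (1/7) * product of the nonzero eigenvalues = 7 spanning trees. The eigenvalues sum to 14, which equals trace(L) = 2|E|.

0.7530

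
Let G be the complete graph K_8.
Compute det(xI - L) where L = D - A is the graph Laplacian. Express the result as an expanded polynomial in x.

The graph has 8 vertices and degree multiset [7, 7, 7, 7, 7, 7, 7, 7]; D is the diagonal matrix of degrees and L = D - A. Computing det(xI - L) by cofactor expansion (or equivalently via sum-over-permutations) gives x^8 - 56x^7 + 1344x^6 - 17920x^5 + 143360x^4 - 688128x^3 + 1835008x^2 - 2097152x. The constant term is 0 because L is singular (the all-ones vector lies in its kernel). There is one zero in the spectrum, matching the 1 component.

x^8 - 56x^7 + 1344x^6 - 17920x^5 + 143360x^4 - 688128x^3 + 1835008x^2 - 2097152x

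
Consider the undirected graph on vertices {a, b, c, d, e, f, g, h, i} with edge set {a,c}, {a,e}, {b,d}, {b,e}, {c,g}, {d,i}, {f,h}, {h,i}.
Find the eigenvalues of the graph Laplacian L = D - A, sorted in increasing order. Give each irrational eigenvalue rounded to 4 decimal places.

[0, 0.1206, 0.4679, 1, 1.6527, 2.3473, 3, 3.5321, 3.8794]

Reading degrees in the order [a, b, c, d, e, f, g, h, i] gives [2, 2, 2, 2, 2, 1, 1, 2, 2]; set D = diag(2, 2, 2, 2, 2, 1, 1, 2, 2) and form L = D - A. Diagonalising L (or applying a numerical eigensolver to the 9x9 matrix) gives the spectrum above. The single zero eigenvalue shows the graph is connected. By the matrix-tree theorem the graph has (1/9) * product of the nonzero eigenvalues = 1 spanning tree. There is one zero in the spectrum, matching the 1 component.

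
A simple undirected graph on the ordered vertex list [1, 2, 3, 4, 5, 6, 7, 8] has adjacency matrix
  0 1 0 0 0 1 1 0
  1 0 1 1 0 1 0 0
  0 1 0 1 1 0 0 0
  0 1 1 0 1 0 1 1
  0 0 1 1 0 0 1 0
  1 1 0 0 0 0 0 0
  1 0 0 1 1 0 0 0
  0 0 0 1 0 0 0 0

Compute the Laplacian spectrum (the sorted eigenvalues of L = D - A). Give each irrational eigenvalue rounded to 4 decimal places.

Each diagonal entry of L is the vertex degree and each off-diagonal entry is -1 where an edge is present, 0 otherwise; in the order [1, 2, 3, 4, 5, 6, 7, 8] the diagonal is [3, 4, 3, 5, 3, 2, 3, 1]. The multiplicity of 0 as a Laplacian eigenvalue equals the number of connected components. There is one zero in the spectrum, matching the 1 component.

[0, 0.8255, 1.3993, 2.4693, 3.4835, 4.5481, 4.9706, 6.3037]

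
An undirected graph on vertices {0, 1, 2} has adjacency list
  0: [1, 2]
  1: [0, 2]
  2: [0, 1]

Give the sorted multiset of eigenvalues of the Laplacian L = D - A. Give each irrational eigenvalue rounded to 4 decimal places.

With the vertex order [0, 1, 2], the degrees are [2, 2, 2], giving D = diag(2, 2, 2) and L = D - A. Since every row of L sums to 0, the all-ones vector is in the kernel and 0 is an eigenvalue. The single zero eigenvalue shows the graph is connected. The eigenvalues sum to 6, which equals trace(L) = 2|E|.

[0, 3, 3]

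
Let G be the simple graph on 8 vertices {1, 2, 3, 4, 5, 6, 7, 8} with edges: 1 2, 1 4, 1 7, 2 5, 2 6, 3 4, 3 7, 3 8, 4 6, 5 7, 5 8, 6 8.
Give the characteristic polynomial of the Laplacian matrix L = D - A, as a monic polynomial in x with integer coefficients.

x^8 - 24x^7 + 240x^6 - 1296x^5 + 4080x^4 - 7488x^3 + 7424x^2 - 3072x

Reading degrees in the order [1, 2, 3, 4, 5, 6, 7, 8] gives [3, 3, 3, 3, 3, 3, 3, 3]; set D = diag(3, 3, 3, 3, 3, 3, 3, 3) and form L = D - A. L has integer entries, so p(x) = det(xI - L) has integer coefficients. Expanding the determinant yields x^8 - 24x^7 + 240x^6 - 1296x^5 + 4080x^4 - 7488x^3 + 7424x^2 - 3072x. The constant term is 0 because L is singular (the all-ones vector lies in its kernel). There is one zero in the spectrum, matching the 1 component. By the matrix-tree theorem the graph has (1/8) * product of the nonzero eigenvalues = 384 spanning trees.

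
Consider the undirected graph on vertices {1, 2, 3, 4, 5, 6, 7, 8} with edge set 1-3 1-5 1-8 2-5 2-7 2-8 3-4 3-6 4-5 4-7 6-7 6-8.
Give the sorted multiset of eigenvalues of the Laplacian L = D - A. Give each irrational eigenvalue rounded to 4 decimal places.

[0, 2, 2, 2, 4, 4, 4, 6]

Reading degrees in the order [1, 2, 3, 4, 5, 6, 7, 8] gives [3, 3, 3, 3, 3, 3, 3, 3]; set D = diag(3, 3, 3, 3, 3, 3, 3, 3) and form L = D - A. Diagonalising L (or applying a numerical eigensolver to the 8x8 matrix) gives the spectrum above. The eigenvalues sum to 24, which equals trace(L) = 2|E|.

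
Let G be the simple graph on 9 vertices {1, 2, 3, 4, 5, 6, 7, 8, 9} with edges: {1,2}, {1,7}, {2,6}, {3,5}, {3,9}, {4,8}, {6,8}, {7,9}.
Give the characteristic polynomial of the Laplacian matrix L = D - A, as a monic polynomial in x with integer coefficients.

Each diagonal entry of L is the vertex degree and each off-diagonal entry is -1 where an edge is present, 0 otherwise; in the order [1, 2, 3, 4, 5, 6, 7, 8, 9] the diagonal is [2, 2, 2, 1, 1, 2, 2, 2, 2]. L has integer entries, so p(x) = det(xI - L) has integer coefficients. Expanding the determinant yields x^9 - 16x^8 + 105x^7 - 364x^6 + 715x^5 - 792x^4 + 462x^3 - 120x^2 + 9x. Since p(0) = det(-L) = 0, x divides p(x). By the matrix-tree theorem the graph has (1/9) * product of the nonzero eigenvalues = 1 spanning tree.

x^9 - 16x^8 + 105x^7 - 364x^6 + 715x^5 - 792x^4 + 462x^3 - 120x^2 + 9x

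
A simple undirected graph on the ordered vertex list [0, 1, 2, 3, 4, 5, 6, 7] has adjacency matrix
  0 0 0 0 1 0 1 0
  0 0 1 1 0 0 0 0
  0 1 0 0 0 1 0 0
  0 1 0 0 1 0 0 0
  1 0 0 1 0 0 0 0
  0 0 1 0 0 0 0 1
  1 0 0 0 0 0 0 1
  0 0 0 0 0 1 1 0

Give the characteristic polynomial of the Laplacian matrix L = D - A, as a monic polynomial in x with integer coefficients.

With the vertex order [0, 1, 2, 3, 4, 5, 6, 7], the degrees are [2, 2, 2, 2, 2, 2, 2, 2], giving D = diag(2, 2, 2, 2, 2, 2, 2, 2) and L = D - A. L has integer entries, so p(x) = det(xI - L) has integer coefficients. Expanding the determinant yields x^8 - 16x^7 + 104x^6 - 352x^5 + 660x^4 - 672x^3 + 336x^2 - 64x. Since p(0) = det(-L) = 0, x divides p(x). By the matrix-tree theorem the graph has (1/8) * product of the nonzero eigenvalues = 8 spanning trees. There is one zero in the spectrum, matching the 1 component.

x^8 - 16x^7 + 104x^6 - 352x^5 + 660x^4 - 672x^3 + 336x^2 - 64x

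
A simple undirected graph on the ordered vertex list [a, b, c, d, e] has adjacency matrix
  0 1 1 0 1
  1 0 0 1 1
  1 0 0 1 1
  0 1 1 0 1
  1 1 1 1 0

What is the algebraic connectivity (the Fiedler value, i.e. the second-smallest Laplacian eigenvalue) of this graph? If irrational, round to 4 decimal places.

Each diagonal entry of L is the vertex degree and each off-diagonal entry is -1 where an edge is present, 0 otherwise; in the order [a, b, c, d, e] the diagonal is [3, 3, 3, 3, 4]. The sorted Laplacian eigenvalues are [0, 3, 3, 5, 5]; the algebraic connectivity is the second entry, 3. There is one zero in the spectrum, matching the 1 component. The largest eigenvalue, 5, is at most the vertex count 5.

3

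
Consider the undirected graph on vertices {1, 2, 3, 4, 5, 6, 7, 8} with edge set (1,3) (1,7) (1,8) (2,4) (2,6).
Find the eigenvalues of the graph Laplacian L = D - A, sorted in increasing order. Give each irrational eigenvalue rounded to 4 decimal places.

[0, 0, 0, 1, 1, 1, 3, 4]

With the vertex order [1, 2, 3, 4, 5, 6, 7, 8], the degrees are [3, 2, 1, 1, 0, 1, 1, 1], giving D = diag(3, 2, 1, 1, 0, 1, 1, 1) and L = D - A. Since every row of L sums to 0, the all-ones vector is in the kernel and 0 is an eigenvalue. The 3 zero eigenvalues correspond to the 3 connected components. There are 3 zeros in the spectrum, matching the 3 components.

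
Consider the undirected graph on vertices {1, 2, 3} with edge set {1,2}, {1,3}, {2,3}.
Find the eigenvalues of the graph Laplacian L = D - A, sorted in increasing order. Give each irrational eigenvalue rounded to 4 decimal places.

Each diagonal entry of L is the vertex degree and each off-diagonal entry is -1 where an edge is present, 0 otherwise; in the order [1, 2, 3] the diagonal is [2, 2, 2]. Since every row of L sums to 0, the all-ones vector is in the kernel and 0 is an eigenvalue. The single zero eigenvalue shows the graph is connected. The largest eigenvalue, 3, is at most the vertex count 3.

[0, 3, 3]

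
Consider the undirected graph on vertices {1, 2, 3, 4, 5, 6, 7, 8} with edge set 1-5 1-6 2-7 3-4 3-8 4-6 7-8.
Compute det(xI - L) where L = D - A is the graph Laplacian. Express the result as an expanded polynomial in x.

Each diagonal entry of L is the vertex degree and each off-diagonal entry is -1 where an edge is present, 0 otherwise; in the order [1, 2, 3, 4, 5, 6, 7, 8] the diagonal is [2, 1, 2, 2, 1, 2, 2, 2]. L has integer entries, so p(x) = det(xI - L) has integer coefficients. Expanding the determinant yields x^8 - 14x^7 + 78x^6 - 220x^5 + 330x^4 - 252x^3 + 84x^2 - 8x. The coefficient of x^7 equals -trace(L) = -14, matching the sum of degrees. The largest eigenvalue, 3.8478, is at most the vertex count 8.

x^8 - 14x^7 + 78x^6 - 220x^5 + 330x^4 - 252x^3 + 84x^2 - 8x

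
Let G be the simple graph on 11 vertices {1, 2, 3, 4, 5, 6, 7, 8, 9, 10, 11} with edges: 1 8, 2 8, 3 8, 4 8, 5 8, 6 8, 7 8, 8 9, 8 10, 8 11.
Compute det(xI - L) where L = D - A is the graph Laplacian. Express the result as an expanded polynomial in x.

With the vertex order [1, 2, 3, 4, 5, 6, 7, 8, 9, 10, 11], the degrees are [1, 1, 1, 1, 1, 1, 1, 10, 1, 1, 1], giving D = diag(1, 1, 1, 1, 1, 1, 1, 10, 1, 1, 1) and L = D - A. L has integer entries, so p(x) = det(xI - L) has integer coefficients. Expanding the determinant yields x^11 - 20x^10 + 135x^9 - 480x^8 + 1050x^7 - 1512x^6 + 1470x^5 - 960x^4 + 405x^3 - 100x^2 + 11x. The coefficient of x^10 equals -trace(L) = -20, matching the sum of degrees. The largest eigenvalue, 11, is at most the vertex count 11. The eigenvalues sum to 20, which equals trace(L) = 2|E|.

x^11 - 20x^10 + 135x^9 - 480x^8 + 1050x^7 - 1512x^6 + 1470x^5 - 960x^4 + 405x^3 - 100x^2 + 11x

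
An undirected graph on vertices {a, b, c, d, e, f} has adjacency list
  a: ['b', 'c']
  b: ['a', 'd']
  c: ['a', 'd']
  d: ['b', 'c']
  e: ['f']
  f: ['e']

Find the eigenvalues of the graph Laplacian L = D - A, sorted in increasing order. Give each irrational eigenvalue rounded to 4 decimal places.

Each diagonal entry of L is the vertex degree and each off-diagonal entry is -1 where an edge is present, 0 otherwise; in the order [a, b, c, d, e, f] the diagonal is [2, 2, 2, 2, 1, 1]. The multiplicity of 0 as a Laplacian eigenvalue equals the number of connected components. The 2 zero eigenvalues correspond to the 2 connected components. The largest eigenvalue, 4, is at most the vertex count 6.

[0, 0, 2, 2, 2, 4]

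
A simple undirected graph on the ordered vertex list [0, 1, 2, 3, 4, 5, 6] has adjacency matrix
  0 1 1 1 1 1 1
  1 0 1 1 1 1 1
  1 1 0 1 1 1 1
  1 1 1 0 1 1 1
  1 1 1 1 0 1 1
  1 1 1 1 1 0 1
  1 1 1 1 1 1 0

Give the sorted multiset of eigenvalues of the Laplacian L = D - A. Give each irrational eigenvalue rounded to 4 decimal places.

Reading degrees in the order [0, 1, 2, 3, 4, 5, 6] gives [6, 6, 6, 6, 6, 6, 6]; set D = diag(6, 6, 6, 6, 6, 6, 6) and form L = D - A. The multiplicity of 0 as a Laplacian eigenvalue equals the number of connected components. The largest eigenvalue, 7, is at most the vertex count 7.

[0, 7, 7, 7, 7, 7, 7]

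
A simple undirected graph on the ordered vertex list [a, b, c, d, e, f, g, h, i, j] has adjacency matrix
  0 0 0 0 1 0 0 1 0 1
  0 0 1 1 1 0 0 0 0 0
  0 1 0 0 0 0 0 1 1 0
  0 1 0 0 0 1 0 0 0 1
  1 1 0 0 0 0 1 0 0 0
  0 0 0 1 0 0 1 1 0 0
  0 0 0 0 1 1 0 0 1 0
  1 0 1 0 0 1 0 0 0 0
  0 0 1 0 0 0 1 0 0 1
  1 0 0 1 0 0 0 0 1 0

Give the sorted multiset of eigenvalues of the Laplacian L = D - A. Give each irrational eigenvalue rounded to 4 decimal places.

Reading degrees in the order [a, b, c, d, e, f, g, h, i, j] gives [3, 3, 3, 3, 3, 3, 3, 3, 3, 3]; set D = diag(3, 3, 3, 3, 3, 3, 3, 3, 3, 3) and form L = D - A. Since every row of L sums to 0, the all-ones vector is in the kernel and 0 is an eigenvalue.

[0, 2, 2, 2, 2, 2, 5, 5, 5, 5]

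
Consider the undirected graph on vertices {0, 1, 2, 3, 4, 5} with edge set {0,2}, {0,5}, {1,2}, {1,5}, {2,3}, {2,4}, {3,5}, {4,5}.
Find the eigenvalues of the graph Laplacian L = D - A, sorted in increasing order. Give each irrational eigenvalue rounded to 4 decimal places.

Reading degrees in the order [0, 1, 2, 3, 4, 5] gives [2, 2, 4, 2, 2, 4]; set D = diag(2, 2, 4, 2, 2, 4) and form L = D - A. Diagonalising L (or applying a numerical eigensolver to the 6x6 matrix) gives the spectrum above. The single zero eigenvalue shows the graph is connected. The largest eigenvalue, 6, is at most the vertex count 6.

[0, 2, 2, 2, 4, 6]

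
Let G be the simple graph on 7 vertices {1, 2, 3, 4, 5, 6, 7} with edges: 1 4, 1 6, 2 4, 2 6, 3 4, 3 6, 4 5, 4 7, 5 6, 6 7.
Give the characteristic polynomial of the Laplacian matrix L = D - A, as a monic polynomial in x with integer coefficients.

With the vertex order [1, 2, 3, 4, 5, 6, 7], the degrees are [2, 2, 2, 5, 2, 5, 2], giving D = diag(2, 2, 2, 5, 2, 5, 2) and L = D - A. L has integer entries, so p(x) = det(xI - L) has integer coefficients. Expanding the determinant yields x^7 - 20x^6 + 155x^5 - 600x^4 + 1240x^3 - 1312x^2 + 560x. Since p(0) = det(-L) = 0, x divides p(x). The largest eigenvalue, 7, is at most the vertex count 7. By the matrix-tree theorem the graph has (1/7) * product of the nonzero eigenvalues = 80 spanning trees.

x^7 - 20x^6 + 155x^5 - 600x^4 + 1240x^3 - 1312x^2 + 560x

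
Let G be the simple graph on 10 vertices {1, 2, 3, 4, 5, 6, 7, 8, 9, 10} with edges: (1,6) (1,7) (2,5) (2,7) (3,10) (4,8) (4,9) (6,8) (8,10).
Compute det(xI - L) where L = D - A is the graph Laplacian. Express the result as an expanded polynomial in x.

Reading degrees in the order [1, 2, 3, 4, 5, 6, 7, 8, 9, 10] gives [2, 2, 1, 2, 1, 2, 2, 3, 1, 2]; set D = diag(2, 2, 1, 2, 1, 2, 2, 3, 1, 2) and form L = D - A. Computing det(xI - L) by cofactor expansion (or equivalently via sum-over-permutations) gives x^10 - 18x^9 + 135x^8 - 548x^7 + 1308x^6 - 1866x^5 + 1547x^4 - 692x^3 + 145x^2 - 10x. The coefficient of x^9 equals -trace(L) = -18, matching the sum of degrees. There is one zero in the spectrum, matching the 1 component.

x^10 - 18x^9 + 135x^8 - 548x^7 + 1308x^6 - 1866x^5 + 1547x^4 - 692x^3 + 145x^2 - 10x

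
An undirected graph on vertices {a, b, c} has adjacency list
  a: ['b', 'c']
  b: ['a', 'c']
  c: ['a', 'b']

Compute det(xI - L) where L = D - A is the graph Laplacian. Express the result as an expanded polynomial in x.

x^3 - 6x^2 + 9x

Reading degrees in the order [a, b, c] gives [2, 2, 2]; set D = diag(2, 2, 2) and form L = D - A. Computing det(xI - L) by cofactor expansion (or equivalently via sum-over-permutations) gives x^3 - 6x^2 + 9x. The coefficient of x^2 equals -trace(L) = -6, matching the sum of degrees. The eigenvalues sum to 6, which equals trace(L) = 2|E|. The largest eigenvalue, 3, is at most the vertex count 3.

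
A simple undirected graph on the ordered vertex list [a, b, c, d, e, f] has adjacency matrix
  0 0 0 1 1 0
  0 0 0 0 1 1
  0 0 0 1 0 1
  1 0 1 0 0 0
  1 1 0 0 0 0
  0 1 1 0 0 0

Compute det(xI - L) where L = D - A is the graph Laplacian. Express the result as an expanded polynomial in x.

Reading degrees in the order [a, b, c, d, e, f] gives [2, 2, 2, 2, 2, 2]; set D = diag(2, 2, 2, 2, 2, 2) and form L = D - A. The eigenvalues of L are [0, 1, 1, 3, 3, 4]; the characteristic polynomial is the product of (x - lambda_i), which multiplies out to x^6 - 12x^5 + 54x^4 - 112x^3 + 105x^2 - 36x. The constant term is 0 because L is singular (the all-ones vector lies in its kernel). By the matrix-tree theorem the graph has (1/6) * product of the nonzero eigenvalues = 6 spanning trees.

x^6 - 12x^5 + 54x^4 - 112x^3 + 105x^2 - 36x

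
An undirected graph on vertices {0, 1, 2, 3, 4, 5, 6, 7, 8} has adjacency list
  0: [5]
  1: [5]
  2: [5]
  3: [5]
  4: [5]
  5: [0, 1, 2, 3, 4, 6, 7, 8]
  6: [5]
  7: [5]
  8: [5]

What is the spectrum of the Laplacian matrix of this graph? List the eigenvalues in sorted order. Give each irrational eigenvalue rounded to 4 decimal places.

Reading degrees in the order [0, 1, 2, 3, 4, 5, 6, 7, 8] gives [1, 1, 1, 1, 1, 8, 1, 1, 1]; set D = diag(1, 1, 1, 1, 1, 8, 1, 1, 1) and form L = D - A. The multiplicity of 0 as a Laplacian eigenvalue equals the number of connected components. There is one zero in the spectrum, matching the 1 component.

[0, 1, 1, 1, 1, 1, 1, 1, 9]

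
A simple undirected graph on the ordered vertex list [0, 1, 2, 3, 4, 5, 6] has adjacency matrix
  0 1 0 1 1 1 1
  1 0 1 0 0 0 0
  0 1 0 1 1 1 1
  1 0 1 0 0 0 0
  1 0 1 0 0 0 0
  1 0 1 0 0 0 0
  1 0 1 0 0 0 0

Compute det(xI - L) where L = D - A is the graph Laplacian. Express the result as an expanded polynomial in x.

x^7 - 20x^6 + 155x^5 - 600x^4 + 1240x^3 - 1312x^2 + 560x

Each diagonal entry of L is the vertex degree and each off-diagonal entry is -1 where an edge is present, 0 otherwise; in the order [0, 1, 2, 3, 4, 5, 6] the diagonal is [5, 2, 5, 2, 2, 2, 2]. Computing det(xI - L) by cofactor expansion (or equivalently via sum-over-permutations) gives x^7 - 20x^6 + 155x^5 - 600x^4 + 1240x^3 - 1312x^2 + 560x. Since p(0) = det(-L) = 0, x divides p(x).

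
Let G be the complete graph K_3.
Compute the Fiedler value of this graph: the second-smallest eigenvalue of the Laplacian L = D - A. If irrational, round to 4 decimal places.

The graph has 3 vertices and degree multiset [2, 2, 2]; D is the diagonal matrix of degrees and L = D - A. The sorted Laplacian eigenvalues are [0, 3, 3]; the algebraic connectivity is the second entry, 3. By the matrix-tree theorem the graph has (1/3) * product of the nonzero eigenvalues = 3 spanning trees. The eigenvalues sum to 6, which equals trace(L) = 2|E|.

3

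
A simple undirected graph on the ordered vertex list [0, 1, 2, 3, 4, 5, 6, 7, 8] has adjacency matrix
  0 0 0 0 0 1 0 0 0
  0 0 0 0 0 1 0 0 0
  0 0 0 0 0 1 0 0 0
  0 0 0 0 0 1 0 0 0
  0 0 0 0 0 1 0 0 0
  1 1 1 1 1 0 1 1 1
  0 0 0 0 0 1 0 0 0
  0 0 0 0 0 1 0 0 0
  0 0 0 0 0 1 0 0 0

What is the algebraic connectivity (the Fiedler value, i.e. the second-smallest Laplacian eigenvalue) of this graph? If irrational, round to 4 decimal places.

With the vertex order [0, 1, 2, 3, 4, 5, 6, 7, 8], the degrees are [1, 1, 1, 1, 1, 8, 1, 1, 1], giving D = diag(1, 1, 1, 1, 1, 8, 1, 1, 1) and L = D - A. The smallest Laplacian eigenvalue is always 0. The next one, lambda_2 = 1, measures how hard the graph is to disconnect: larger values mean better connectivity. By the matrix-tree theorem the graph has (1/9) * product of the nonzero eigenvalues = 1 spanning tree.

1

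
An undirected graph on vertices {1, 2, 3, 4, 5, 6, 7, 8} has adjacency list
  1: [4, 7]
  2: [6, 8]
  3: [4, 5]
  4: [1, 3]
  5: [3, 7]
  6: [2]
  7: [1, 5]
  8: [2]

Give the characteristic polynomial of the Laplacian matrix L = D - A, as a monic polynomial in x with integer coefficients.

Each diagonal entry of L is the vertex degree and each off-diagonal entry is -1 where an edge is present, 0 otherwise; in the order [1, 2, 3, 4, 5, 6, 7, 8] the diagonal is [2, 2, 2, 2, 2, 1, 2, 1]. L has integer entries, so p(x) = det(xI - L) has integer coefficients. Expanding the determinant yields x^8 - 14x^7 + 78x^6 - 220x^5 + 330x^4 - 250x^3 + 75x^2. Since p(0) = det(-L) = 0, x divides p(x). The eigenvalues sum to 14, which equals trace(L) = 2|E|. The largest eigenvalue, 3.6180, is at most the vertex count 8.

x^8 - 14x^7 + 78x^6 - 220x^5 + 330x^4 - 250x^3 + 75x^2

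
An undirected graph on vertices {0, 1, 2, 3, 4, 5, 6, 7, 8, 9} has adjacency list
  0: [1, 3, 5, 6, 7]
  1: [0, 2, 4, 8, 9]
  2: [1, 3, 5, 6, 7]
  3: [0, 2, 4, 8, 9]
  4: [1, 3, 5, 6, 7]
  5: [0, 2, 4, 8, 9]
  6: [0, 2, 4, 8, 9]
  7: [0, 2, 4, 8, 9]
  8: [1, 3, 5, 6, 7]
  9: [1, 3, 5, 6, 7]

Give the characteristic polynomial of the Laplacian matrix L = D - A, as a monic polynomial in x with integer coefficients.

Each diagonal entry of L is the vertex degree and each off-diagonal entry is -1 where an edge is present, 0 otherwise; in the order [0, 1, 2, 3, 4, 5, 6, 7, 8, 9] the diagonal is [5, 5, 5, 5, 5, 5, 5, 5, 5, 5]. The eigenvalues of L are [0, 5, 5, 5, 5, 5, 5, 5, 5, 10]; the characteristic polynomial is the product of (x - lambda_i), which multiplies out to x^10 - 50x^9 + 1100x^8 - 14000x^7 + 113750x^6 - 612500x^5 + 2187500x^4 - 5000000x^3 + 6640625x^2 - 3906250x. The constant term is 0 because L is singular (the all-ones vector lies in its kernel).

x^10 - 50x^9 + 1100x^8 - 14000x^7 + 113750x^6 - 612500x^5 + 2187500x^4 - 5000000x^3 + 6640625x^2 - 3906250x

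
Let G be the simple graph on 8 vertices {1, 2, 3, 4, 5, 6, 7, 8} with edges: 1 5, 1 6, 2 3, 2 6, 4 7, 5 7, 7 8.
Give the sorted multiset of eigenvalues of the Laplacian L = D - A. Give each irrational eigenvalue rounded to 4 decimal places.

With the vertex order [1, 2, 3, 4, 5, 6, 7, 8], the degrees are [2, 2, 1, 1, 2, 2, 3, 1], giving D = diag(2, 2, 1, 1, 2, 2, 3, 1) and L = D - A. Diagonalising L (or applying a numerical eigensolver to the 8x8 matrix) gives the spectrum above. The single zero eigenvalue shows the graph is connected. By the matrix-tree theorem the graph has (1/8) * product of the nonzero eigenvalues = 1 spanning tree.

[0, 0.1667, 0.7276, 1, 1.6353, 2.6729, 3.5643, 4.2332]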